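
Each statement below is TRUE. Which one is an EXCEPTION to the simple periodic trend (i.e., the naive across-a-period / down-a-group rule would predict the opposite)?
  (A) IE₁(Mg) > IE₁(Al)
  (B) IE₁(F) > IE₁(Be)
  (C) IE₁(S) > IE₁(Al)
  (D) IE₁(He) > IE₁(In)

The general trend: first ionisation energy increases across a period and decreases down a group.
(A) Mg (period 3, group 2) vs Al (period 3, group 13): the stated order contradicts the simple trend.
(B) F (period 2, group 17) vs Be (period 2, group 2): the stated order agrees with the simple trend.
(C) S (period 3, group 16) vs Al (period 3, group 13): the stated order agrees with the simple trend.
(D) He (period 1, group 18) vs In (period 5, group 13): the stated order agrees with the simple trend.
The exception is (A): Al's single 3p electron is easier to remove than one from Mg's filled 3s².

(A)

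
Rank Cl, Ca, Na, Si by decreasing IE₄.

Na > Ca > Cl > Si

The fourth ionization energy removes an electron from the +3 ion. For each element: Cl³⁺ still has 4 valence electrons; Ca³⁺ is already 1 electron into the core; Na³⁺ is already 2 electrons into the core; Si³⁺ still has 1 valence electron.
Breaking into a closed-shell core is much more expensive than removing a leftover valence electron — Ca and Na have the largest IE_4 here.
Valence configurations: Cl³⁺ [Ne]3s²3p², Si³⁺ [Ne]3s¹.
Tabulated IE_4 (kJ/mol): Cl 5159, Ca 6491, Na 9543, Si 4356.
Hence IE_4: Si < Cl < Ca < Na.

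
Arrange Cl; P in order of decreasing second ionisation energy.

Cl > P

After 1 electron has been removed, what remains? Cl⁺ still has 6 valence electrons; P⁺ still has 4 valence electrons.
All are still removing valence electrons, so compare the +1 ions as you would atoms: IE_2 generally rises across a period (higher Z_eff) and falls down a group (larger shell), subject to the usual subshell exceptions.
Valence configurations: Cl⁺ [Ne]3s²3p⁴, P⁺ [Ne]3s²3p².
The numbers (kJ/mol): Cl 2298, P 1907.
Hence IE_2: P < Cl.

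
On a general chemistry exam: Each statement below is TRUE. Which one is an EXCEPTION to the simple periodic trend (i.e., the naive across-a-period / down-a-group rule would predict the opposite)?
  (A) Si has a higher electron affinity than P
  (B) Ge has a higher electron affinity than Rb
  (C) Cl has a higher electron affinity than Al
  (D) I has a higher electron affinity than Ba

(A)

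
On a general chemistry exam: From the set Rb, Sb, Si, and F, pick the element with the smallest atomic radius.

F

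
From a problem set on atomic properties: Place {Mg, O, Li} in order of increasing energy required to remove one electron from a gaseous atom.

Li < Mg < O

Li is in period 2, group 1; O is in period 2, group 16; Mg is in period 3, group 2.
Across a period the outer electron is held more tightly (higher IE₁); down a group it sits in a higher shell, more shielded, and comes off more easily.
Neither a single period nor a single group — weigh both effects.
Mg > Li: the two effects oppose for this pair; the across-period effect wins (738 vs 520 kJ/mol).
O > Mg: both effects reinforce here, so O is clearly the higher of the two.
For reference (kJ/mol): Li 520, O 1314, Mg 738.
So from lowest to highest: Li < Mg < O.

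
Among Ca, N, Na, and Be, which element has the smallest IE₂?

Ca

Consider each +1 ion: Ca⁺ still has 1 valence electron; N⁺ still has 4 valence electrons; Na⁺ is the bare [Ne] core; Be⁺ still has 1 valence electron.
Pulling an electron out of a noble-gas core costs far more than removing a remaining valence electron, so Na sits at the high end of IE_2.
Valence configurations: Ca⁺ [Ar]4s¹, N⁺ [He]2s²2p², Be⁺ [He]2s¹.
Tabulated IE_2 (kJ/mol): Ca 1145, N 2856, Na 4562, Be 1757.
Overall IE_2 order: Ca < Be < N < Na.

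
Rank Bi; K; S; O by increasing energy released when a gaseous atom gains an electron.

EA tends to increase across a period and decrease down a group, though the pattern is less regular than for IE or radius.
These span different periods and groups, so the two trends combine.
Bi > K: the two effects oppose for this pair; the across-period effect wins (91 vs 48 kJ/mol).
O > Bi: relative to Bi, both the across-period and down-group shifts push O's electron affinity up.
S > O: this pair runs against the simple trend — see the exception note.
Note the exception: S has a higher electron affinity than O, contrary to the simple trend — the compact 2p subshell of O repels the added electron more than S's larger 3p does.
For reference (kJ/mol): O 141, S 200, K 48, Bi 91.
So from lowest to highest: K < Bi < O < S.

K < Bi < O < S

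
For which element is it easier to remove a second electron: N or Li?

N

After 1 electron has been removed, what remains? N⁺ still has 4 valence electrons; Li⁺ is the bare [He] core.
Core electrons are held far more tightly than valence electrons, so Li tops the IE_2 order.
Tabulated IE_2 (kJ/mol): N 2856, Li 7298.
Putting it together, IE_2: N < Li.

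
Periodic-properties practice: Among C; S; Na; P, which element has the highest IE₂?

Na

IE_2 is the cost of taking one more electron from the +1 cation: C⁺ still has 3 valence electrons; S⁺ still has 5 valence electrons; Na⁺ is the bare [Ne] core; P⁺ still has 4 valence electrons.
Breaking into a closed-shell core is much more expensive than removing a leftover valence electron — Na has the largest IE_2 here.
Valence configurations: C⁺ [He]2s²2p¹, S⁺ [Ne]3s²3p³, P⁺ [Ne]3s²3p².
Approximate IE_2 values (kJ/mol): C 2353, S 2252, Na 4562, P 1907.
So the second ionization energies run P < S < C < Na.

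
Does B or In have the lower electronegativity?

Electronegativity increases across a period and decreases down a group, tracking effective nuclear charge and atomic size.
All are in group 13, so electronegativity increases up the group.
So In has the lower electronegativity (In < B).

In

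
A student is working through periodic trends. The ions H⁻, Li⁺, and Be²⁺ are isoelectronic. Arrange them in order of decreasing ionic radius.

H⁻, Li⁺, Be²⁺

All of these have 2 electrons, so size is governed by nuclear charge alone: the more protons, the stronger the pull on the same electron cloud, and the smaller the ion.
Nuclear charges: Be²⁺ (Z=4), Li⁺ (Z=3), H⁻ (Z=1).
Largest to smallest: H⁻ > Li⁺ > Be²⁺.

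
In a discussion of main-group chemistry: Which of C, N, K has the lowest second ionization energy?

After 1 electron has been removed, what remains? C⁺ still has 3 valence electrons; N⁺ still has 4 valence electrons; K⁺ is the bare [Ar] core.
Breaking into a closed-shell core is much more expensive than removing a leftover valence electron — K has the largest IE_2 here.
Valence configurations: C⁺ [He]2s²2p¹, N⁺ [He]2s²2p².
Tabulated IE_2 (kJ/mol): C 2353, N 2856, K 3052.
Overall IE_2 order: C < N < K.

C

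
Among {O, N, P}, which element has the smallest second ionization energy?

Consider each +1 ion: O⁺ still has 5 valence electrons; N⁺ still has 4 valence electrons; P⁺ still has 4 valence electrons.
All are still removing valence electrons, so compare the +1 ions as you would atoms: IE_2 generally rises across a period (higher Z_eff) and falls down a group (larger shell), subject to the usual subshell exceptions.
Valence configurations: O⁺ [He]2s²2p³, N⁺ [He]2s²2p², P⁺ [Ne]3s²3p².
Tabulated IE_2 (kJ/mol): O 3388, N 2856, P 1907.
Putting it together, IE_2: P < N < O.

P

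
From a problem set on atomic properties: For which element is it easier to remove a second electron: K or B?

B

The second ionization energy removes an electron from the +1 ion. For each element: K⁺ is the bare [Ar] core; B⁺ still has 2 valence electrons.
Breaking into a closed-shell core is much more expensive than removing a leftover valence electron — K has the largest IE_2 here.
Approximate IE_2 values (kJ/mol): K 3052, B 2427.
So the second ionization energies run B < K.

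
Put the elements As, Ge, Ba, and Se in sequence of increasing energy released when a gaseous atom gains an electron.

Ge is in period 4, group 14; As is in period 4, group 15; Se is in period 4, group 16; Ba is in period 6, group 2.
EA tends to increase across a period and decrease down a group, though the pattern is less regular than for IE or radius.
Here both period and group differ, so the two effects have to be weighed against each other.
As > Ba: relative to Ba, both the across-period and down-group shifts push As's electron affinity up.
Ge > As: this pair runs against the simple trend — see the exception note.
Se > Ge: Se lies to the right of Ge in period 4, so the across-period effect alone puts Se higher.
Note the exception: Ge has a higher electron affinity than As, contrary to the simple trend — adding an electron to As's half-filled 4p³ is unfavourable, so Ge (4p²) has the more exothermic EA.
For reference (kJ/mol): Ge 119, As 78, Se 195, Ba 14.
So from lowest to highest: Ba < As < Ge < Se.

Ba, As, Ge, Se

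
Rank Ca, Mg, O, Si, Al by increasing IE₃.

Al, Si, Ca, O, Mg

Consider each +2 ion: Ca²⁺ is the bare [Ar] core; Mg²⁺ is the bare [Ne] core; O²⁺ still has 4 valence electrons; Si²⁺ still has 2 valence electrons; Al²⁺ still has 1 valence electron.
Usually core removal costs more than valence removal, but here the competition is close: a tightly held n=2 valence electron can cost more to remove than an n=3 core electron, so the actual values have to decide it.
Valence configurations: O²⁺ [He]2s²2p², Si²⁺ [Ne]3s², Al²⁺ [Ne]3s¹.
Tabulated IE_3 (kJ/mol): Ca 4912, Mg 7733, O 5300, Si 3232, Al 2745.
Overall IE_3 order: Al < Si < Ca < O < Mg.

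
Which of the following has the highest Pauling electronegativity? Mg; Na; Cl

Na is in period 3, group 1; Mg is in period 3, group 2; Cl is in period 3, group 17.
Smaller atoms with higher effective nuclear charge are more electronegative.
All lie in period 3, so electronegativity increases left to right.
The highest Pauling electronegativity among these belongs to Cl.

Cl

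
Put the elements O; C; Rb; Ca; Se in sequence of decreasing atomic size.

C is in period 2, group 14; O is in period 2, group 16; Ca is in period 4, group 2; Se is in period 4, group 16; Rb is in period 5, group 1.
Radius decreases left→right (rising Z_eff, same n) and increases top→bottom (higher n).
These span different periods and groups, so the two trends combine.
C > O: C lies to the left of O in period 2, so the across-period effect alone puts C larger.
Se > C: the two effects oppose for this pair; the down-group effect wins (116 vs 75 pm).
Ca > Se: both are in period 4; the period trend gives Ca the larger value.
Rb > Ca: both effects reinforce here, so Rb is clearly the larger of the two.
Approximate values (pm): C 75, O 63, Ca 171, Se 116, Rb 210.
So from largest to smallest: Rb > Ca > Se > C > O.

Rb, Ca, Se, C, O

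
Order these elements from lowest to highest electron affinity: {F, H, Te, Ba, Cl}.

Ba < H < Te < F < Cl

H is in period 1, group 1; F is in period 2, group 17; Cl is in period 3, group 17; Te is in period 5, group 16; Ba is in period 6, group 2.
Atoms with high Z_eff and room in the valence shell (especially the halogens) have the most exothermic electron affinities.
Here both period and group differ, so the two effects have to be weighed against each other.
H > Ba: period and group pull opposite ways; the down-group shift dominates (73 vs 14 kJ/mol).
Te > H: period and group pull opposite ways; the across-period shift dominates (190 vs 73 kJ/mol).
F > Te: relative to Te, both the across-period and down-group shifts push F's electron affinity up.
Cl > F: this pair runs against the simple trend — see the exception note.
Note the exception: Cl has a higher electron affinity than F, contrary to the simple trend — F's small 2p subshell makes the incoming electron feel strong e⁻–e⁻ repulsion, so Cl actually releases more energy on gaining an electron.
For reference (kJ/mol): H 73, F 328, Cl 349, Te 190, Ba 14.
So from lowest to highest: Ba < H < Te < F < Cl.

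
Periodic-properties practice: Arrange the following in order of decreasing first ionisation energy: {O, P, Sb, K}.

O is in period 2, group 16; P is in period 3, group 15; K is in period 4, group 1; Sb is in period 5, group 15.
IE₁ increases left→right with effective nuclear charge and decreases top→bottom as the valence shell moves farther out.
Neither a single period nor a single group — weigh both effects.
Sb > K: period and group pull opposite ways; the across-period shift dominates (831 vs 419 kJ/mol).
P > Sb: P sits above Sb in group 15, so the down-group effect alone puts P higher.
O > P: both effects reinforce here, so O is clearly the higher of the two.
Tabulated first ionization energy (kJ/mol): O 1314, P 1012, K 419, Sb 831.
So from highest to lowest: O > P > Sb > K.

O > P > Sb > K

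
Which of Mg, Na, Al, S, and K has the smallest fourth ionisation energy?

The fourth ionization energy removes an electron from the +3 ion. For each element: Mg³⁺ is already 1 electron into the core; Na³⁺ is already 2 electrons into the core; Al³⁺ is the bare [Ne] core; S³⁺ still has 3 valence electrons; K³⁺ is already 2 electrons into the core.
Breaking into a closed-shell core is much more expensive than removing a leftover valence electron — K, Na, Mg and Al have the largest IE_4 here.
Tabulated IE_4 (kJ/mol): Mg 10543, Na 9543, Al 11577, S 4556, K 5877.
Overall IE_4 order: S < K < Na < Mg < Al.

S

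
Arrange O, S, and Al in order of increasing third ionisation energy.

Al < S < O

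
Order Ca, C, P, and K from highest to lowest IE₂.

K, C, P, Ca

After 1 electron has been removed, what remains? Ca⁺ still has 1 valence electron; C⁺ still has 3 valence electrons; P⁺ still has 4 valence electrons; K⁺ is the bare [Ar] core.
Pulling an electron out of a noble-gas core costs far more than removing a remaining valence electron, so K sits at the high end of IE_2.
Valence configurations: Ca⁺ [Ar]4s¹, C⁺ [He]2s²2p¹, P⁺ [Ne]3s²3p².
Tabulated IE_2 (kJ/mol): Ca 1145, C 2353, P 1907, K 3052.
So the second ionization energies run Ca < P < C < K.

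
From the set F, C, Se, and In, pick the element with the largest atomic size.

In

C is in period 2, group 14; F is in period 2, group 17; Se is in period 4, group 16; In is in period 5, group 13.
Moving right in a period, electrons are added to the same shell under a stronger nuclear pull, so atoms get smaller; moving down, a new shell is opened and atoms get larger.
These span different periods and groups, so the two trends combine.
C > F: C lies to the left of F in period 2, so the across-period effect alone puts C larger.
Se > C: period and group pull opposite ways; the down-group shift dominates (116 vs 75 pm).
In > Se: both effects reinforce here, so In is clearly the larger of the two.
Approximate values (pm): C 75, F 64, Se 116, In 142.
The largest atomic size among these belongs to In.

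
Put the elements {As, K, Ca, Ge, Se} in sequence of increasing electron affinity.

K is in period 4, group 1; Ca is in period 4, group 2; Ge is in period 4, group 14; As is in period 4, group 15; Se is in period 4, group 16.
EA tends to increase across a period and decrease down a group, though the pattern is less regular than for IE or radius.
All lie in period 4; the across-period trend (electron affinity increases left to right) applies, with the exception below.
Note the exception: K has a higher electron affinity than Ca, contrary to the simple trend — adding an electron to Ca (ns²) has to open a new, higher-energy np subshell, which is unfavourable.
Note the exception: Ge has a higher electron affinity than As, contrary to the simple trend — adding an electron to As's half-filled 4p³ is unfavourable, so Ge (4p²) has the more exothermic EA.
For reference (kJ/mol): K 48, Ca 2, Ge 119, As 78, Se 195.
So from lowest to highest: Ca < K < As < Ge < Se.

Ca, K, As, Ge, Se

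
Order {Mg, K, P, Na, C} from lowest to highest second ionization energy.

Consider each +1 ion: Mg⁺ still has 1 valence electron; K⁺ is the bare [Ar] core; P⁺ still has 4 valence electrons; Na⁺ is the bare [Ne] core; C⁺ still has 3 valence electrons.
Pulling an electron out of a noble-gas core costs far more than removing a remaining valence electron, so K and Na sit at the high end of IE_2.
Valence configurations: Mg⁺ [Ne]3s¹, P⁺ [Ne]3s²3p², C⁺ [He]2s²2p¹.
Approximate IE_2 values (kJ/mol): Mg 1451, K 3052, P 1907, Na 4562, C 2353.
So the second ionization energies run Mg < P < C < K < Na.

Mg, P, C, K, Na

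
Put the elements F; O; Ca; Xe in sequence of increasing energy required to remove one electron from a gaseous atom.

O is in period 2, group 16; F is in period 2, group 17; Ca is in period 4, group 2; Xe is in period 5, group 18.
First ionization energy rises across a period (greater Z_eff holds electrons more tightly) and falls down a group (valence electrons are farther from the nucleus).
Neither a single period nor a single group — weigh both effects.
Xe > Ca: the two effects oppose for this pair; the across-period effect wins (1170 vs 590 kJ/mol).
O > Xe: the two effects oppose for this pair; the down-group effect wins (1314 vs 1170 kJ/mol).
F > O: both are in period 2; the period trend gives F the larger value.
Approximate values (kJ/mol): O 1314, F 1681, Ca 590, Xe 1170.
So from lowest to highest: Ca < Xe < O < F.

Ca < Xe < O < F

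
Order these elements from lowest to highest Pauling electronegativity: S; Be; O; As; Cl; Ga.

EN rises left→right (higher Z_eff, smaller atoms) and falls top→bottom (larger, more shielded atoms).
Here both period and group differ, so the two effects have to be weighed against each other.
Ga > Be: the two effects oppose for this pair; the across-period effect wins (1.81 vs 1.57).
As > Ga: As lies to the right of Ga in period 4, so the across-period effect alone puts As higher.
S > As: relative to As, both the across-period and down-group shifts push S's electronegativity up.
Cl > S: both are in period 3; the period trend gives Cl the larger value.
O > Cl: the two effects oppose for this pair; the down-group effect wins (3.44 vs 3.16).
Tabulated electronegativity (Pauling): Be 1.57, O 3.44, S 2.58, Cl 3.16, Ga 1.81, As 2.18.
So from lowest to highest: Be < Ga < As < S < Cl < O.

Be < Ga < As < S < Cl < O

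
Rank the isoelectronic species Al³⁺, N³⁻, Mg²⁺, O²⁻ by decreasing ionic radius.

All of these have 10 electrons, so size is governed by nuclear charge alone: the more protons, the stronger the pull on the same electron cloud, and the smaller the ion.
Nuclear charges: Al³⁺ (Z=13), Mg²⁺ (Z=12), O²⁻ (Z=8), N³⁻ (Z=7).
Largest to smallest: N³⁻ > O²⁻ > Mg²⁺ > Al³⁺.

N³⁻, O²⁻, Mg²⁺, Al³⁺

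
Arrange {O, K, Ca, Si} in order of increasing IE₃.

Si < K < Ca < O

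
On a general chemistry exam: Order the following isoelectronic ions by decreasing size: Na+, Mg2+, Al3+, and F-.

All of these have 10 electrons, so size is governed by nuclear charge alone: the more protons, the stronger the pull on the same electron cloud, and the smaller the ion.
Nuclear charges: Al3+ (Z=13), Mg2+ (Z=12), Na+ (Z=11), F- (Z=9).
Largest to smallest: F- > Na+ > Mg2+ > Al3+.

F- > Na+ > Mg2+ > Al3+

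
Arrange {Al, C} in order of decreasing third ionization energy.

C > Al

The third ionization energy removes an electron from the +2 ion. For each element: Al²⁺ still has 1 valence electron; C²⁺ still has 2 valence electrons.
All are still removing valence electrons, so compare the +2 ions as you would atoms: IE_3 generally rises across a period (higher Z_eff) and falls down a group (larger shell), subject to the usual subshell exceptions.
Valence configurations: Al²⁺ [Ne]3s¹, C²⁺ [He]2s².
Tabulated IE_3 (kJ/mol): Al 2745, C 4620.
Hence IE_3: Al < C.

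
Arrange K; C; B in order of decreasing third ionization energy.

After 2 electrons have been removed, what remains? K²⁺ is already 1 electron into the core; C²⁺ still has 2 valence electrons; B²⁺ still has 1 valence electron.
Usually core removal costs more than valence removal, but here the competition is close: a tightly held n=2 valence electron can cost more to remove than an n=3 core electron, so the actual values have to decide it.
Valence configurations: C²⁺ [He]2s², B²⁺ [He]2s¹.
Approximate IE_3 values (kJ/mol): K 4420, C 4620, B 3660.
Putting it together, IE_3: B < K < C.

C, K, B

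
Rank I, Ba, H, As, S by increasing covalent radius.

H, S, As, I, Ba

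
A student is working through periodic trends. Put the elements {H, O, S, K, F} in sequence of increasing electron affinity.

K < H < O < S < F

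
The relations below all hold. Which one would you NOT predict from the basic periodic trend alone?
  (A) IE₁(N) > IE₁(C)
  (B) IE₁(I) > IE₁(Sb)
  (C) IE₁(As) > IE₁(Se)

(C)

The general trend: IE₁ increases across a period and decreases down a group.
(A) N (period 2, group 15) vs C (period 2, group 14): the stated order agrees with the simple trend.
(B) I (period 5, group 17) vs Sb (period 5, group 15): the stated order agrees with the simple trend.
(C) As (period 4, group 15) vs Se (period 4, group 16): the stated order contradicts the simple trend.
The exception is (C): Se (4p⁴) ionizes more easily than half-filled As (4p³).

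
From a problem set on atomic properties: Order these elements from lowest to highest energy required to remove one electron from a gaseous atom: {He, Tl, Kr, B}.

He is in period 1, group 18; B is in period 2, group 13; Kr is in period 4, group 18; Tl is in period 6, group 13.
First ionization energy rises across a period (greater Z_eff holds electrons more tightly) and falls down a group (valence electrons are farther from the nucleus).
These span different periods and groups, so the two trends combine.
B > Tl: B sits above Tl in group 13, so the down-group effect alone puts B higher.
Kr > B: period and group pull opposite ways; the across-period shift dominates (1351 vs 801 kJ/mol).
He > Kr: they share group 18; the group trend gives He the larger value.
Tabulated first ionization energy (kJ/mol): He 2372, B 801, Kr 1351, Tl 589.
So from lowest to highest: Tl < B < Kr < He.

Tl < B < Kr < He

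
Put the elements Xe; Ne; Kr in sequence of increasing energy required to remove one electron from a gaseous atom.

Removing the outermost electron gets harder across a period and easier down a group.
All are in group 18, so first ionization energy increases up the group.
So from lowest to highest: Xe < Kr < Ne.

Xe, Kr, Ne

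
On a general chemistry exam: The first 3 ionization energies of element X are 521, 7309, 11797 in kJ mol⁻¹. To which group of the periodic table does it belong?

Look for the largest jump between consecutive ionization energies: IE2/IE1 ≈ 14.0, far larger than any earlier ratio.
That jump marks the point where a core electron is being removed. So the atom has 1 valence electron.
A main-group element with 1 valence electron is in group 1.

Group 1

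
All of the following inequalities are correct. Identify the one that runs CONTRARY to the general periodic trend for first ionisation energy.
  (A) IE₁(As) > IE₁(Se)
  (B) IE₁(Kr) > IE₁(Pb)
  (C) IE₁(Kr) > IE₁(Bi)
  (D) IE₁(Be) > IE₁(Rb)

The general trend: first ionisation energy increases across a period and decreases down a group.
(A) As (period 4, group 15) vs Se (period 4, group 16): the stated order contradicts the simple trend.
(B) Kr (period 4, group 18) vs Pb (period 6, group 14): the stated order agrees with the simple trend.
(C) Kr (period 4, group 18) vs Bi (period 6, group 15): the stated order agrees with the simple trend.
(D) Be (period 2, group 2) vs Rb (period 5, group 1): the stated order agrees with the simple trend.
The exception is (A): Se (4p⁴) ionizes more easily than half-filled As (4p³).

(A)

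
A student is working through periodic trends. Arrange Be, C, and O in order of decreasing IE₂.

O > C > Be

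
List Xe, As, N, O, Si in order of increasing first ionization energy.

Si, As, Xe, O, N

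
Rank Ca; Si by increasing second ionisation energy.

IE_2 is the cost of taking one more electron from the +1 cation: Ca⁺ still has 1 valence electron; Si⁺ still has 3 valence electrons.
All are still removing valence electrons, so compare the +1 ions as you would atoms: IE_2 generally rises across a period (higher Z_eff) and falls down a group (larger shell), subject to the usual subshell exceptions.
Valence configurations: Ca⁺ [Ar]4s¹, Si⁺ [Ne]3s²3p¹.
Tabulated IE_2 (kJ/mol): Ca 1145, Si 1577.
Putting it together, IE_2: Ca < Si.

Ca < Si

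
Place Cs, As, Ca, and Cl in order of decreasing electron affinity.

Cl > As > Cs > Ca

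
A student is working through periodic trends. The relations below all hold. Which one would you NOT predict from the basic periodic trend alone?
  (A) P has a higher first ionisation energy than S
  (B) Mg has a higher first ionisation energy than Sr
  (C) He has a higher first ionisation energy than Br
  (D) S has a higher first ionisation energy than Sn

(A)

The general trend: first ionisation energy increases across a period and decreases down a group.
(A) P (period 3, group 15) vs S (period 3, group 16): the stated order contradicts the simple trend.
(B) Mg (period 3, group 2) vs Sr (period 5, group 2): the stated order agrees with the simple trend.
(C) He (period 1, group 18) vs Br (period 4, group 17): the stated order agrees with the simple trend.
(D) S (period 3, group 16) vs Sn (period 5, group 14): the stated order agrees with the simple trend.
The exception is (A): S (3p⁴) ionizes more easily than half-filled P (3p³) because the paired 3p electron in S is pushed out by e⁻–e⁻ repulsion.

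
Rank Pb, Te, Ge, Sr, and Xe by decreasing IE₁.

Ge is in period 4, group 14; Sr is in period 5, group 2; Te is in period 5, group 16; Xe is in period 5, group 18; Pb is in period 6, group 14.
First ionization energy rises across a period (greater Z_eff holds electrons more tightly) and falls down a group (valence electrons are farther from the nucleus).
These span different periods and groups, so the two trends combine.
Pb > Sr: period and group pull opposite ways; the across-period shift dominates (716 vs 550 kJ/mol).
Ge > Pb: Ge sits above Pb in group 14, so the down-group effect alone puts Ge higher.
Te > Ge: the two effects oppose for this pair; the across-period effect wins (869 vs 762 kJ/mol).
Xe > Te: Xe lies to the right of Te in period 5, so the across-period effect alone puts Xe higher.
For reference (kJ/mol): Ge 762, Sr 550, Te 869, Xe 1170, Pb 716.
So from highest to lowest: Xe > Te > Ge > Pb > Sr.

Xe, Te, Ge, Pb, Sr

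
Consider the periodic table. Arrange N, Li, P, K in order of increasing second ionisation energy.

P < N < K < Li

After 1 electron has been removed, what remains? N⁺ still has 4 valence electrons; Li⁺ is the bare [He] core; P⁺ still has 4 valence electrons; K⁺ is the bare [Ar] core.
Pulling an electron out of a noble-gas core costs far more than removing a remaining valence electron, so K and Li sit at the high end of IE_2.
Valence configurations: N⁺ [He]2s²2p², P⁺ [Ne]3s²3p².
The numbers (kJ/mol): N 2856, Li 7298, P 1907, K 3052.
Overall IE_2 order: P < N < K < Li.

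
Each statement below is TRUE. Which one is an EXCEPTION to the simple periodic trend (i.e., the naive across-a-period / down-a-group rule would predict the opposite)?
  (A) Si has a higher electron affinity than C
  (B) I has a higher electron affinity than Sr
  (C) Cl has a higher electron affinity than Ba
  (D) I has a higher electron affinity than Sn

The general trend: electron affinity increases across a period and decreases down a group.
(A) Si (period 3, group 14) vs C (period 2, group 14): the stated order contradicts the simple trend.
(B) I (period 5, group 17) vs Sr (period 5, group 2): the stated order agrees with the simple trend.
(C) Cl (period 3, group 17) vs Ba (period 6, group 2): the stated order agrees with the simple trend.
(D) I (period 5, group 17) vs Sn (period 5, group 14): the stated order agrees with the simple trend.
The exception is (A): Si's larger, more diffuse 3p orbitals accept an added electron slightly more readily than C's compact 2p.

(A)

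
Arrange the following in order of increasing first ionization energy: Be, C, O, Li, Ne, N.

First ionization energy rises across a period (greater Z_eff holds electrons more tightly) and falls down a group (valence electrons are farther from the nucleus).
All lie in period 2; the across-period trend (first ionization energy increases left to right) applies, with the exception below.
Note the exception: N has a higher first ionization energy than O, contrary to the simple trend — pairing an electron in O's 2p⁴ costs repulsion energy, so O ionizes more easily than half-filled N (2p³).
Tabulated first ionization energy (kJ/mol): Li 520, Be 900, C 1086, N 1402, O 1314, Ne 2081.
So from lowest to highest: Li < Be < C < O < N < Ne.

Li, Be, C, O, N, Ne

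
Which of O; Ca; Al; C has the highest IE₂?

Consider each +1 ion: O⁺ still has 5 valence electrons; Ca⁺ still has 1 valence electron; Al⁺ still has 2 valence electrons; C⁺ still has 3 valence electrons.
All are still removing valence electrons, so compare the +1 ions as you would atoms: IE_2 generally rises across a period (higher Z_eff) and falls down a group (larger shell), subject to the usual subshell exceptions.
Valence configurations: O⁺ [He]2s²2p³, Ca⁺ [Ar]4s¹, Al⁺ [Ne]3s², C⁺ [He]2s²2p¹.
Approximate IE_2 values (kJ/mol): O 3388, Ca 1145, Al 1817, C 2353.
Hence IE_2: Ca < Al < C < O.

O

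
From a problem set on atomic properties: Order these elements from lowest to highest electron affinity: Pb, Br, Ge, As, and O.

EA tends to increase across a period and decrease down a group, though the pattern is less regular than for IE or radius.
Neither a single period nor a single group — weigh both effects.
As > Pb: relative to Pb, both the across-period and down-group shifts push As's electron affinity up.
Ge > As: this pair runs against the simple trend — see the exception note.
O > Ge: both effects reinforce here, so O is clearly the higher of the two.
Br > O: the two effects oppose for this pair; the across-period effect wins (325 vs 141 kJ/mol).
Note the exception: Ge has a higher electron affinity than As, contrary to the simple trend — adding an electron to As's half-filled 4p³ is unfavourable, so Ge (4p²) has the more exothermic EA.
Approximate values (kJ/mol): O 141, Ge 119, As 78, Br 325, Pb 35.
So from lowest to highest: Pb < As < Ge < O < Br.

Pb < As < Ge < O < Br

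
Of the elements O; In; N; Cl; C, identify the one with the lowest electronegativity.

C is in period 2, group 14; N is in period 2, group 15; O is in period 2, group 16; Cl is in period 3, group 17; In is in period 5, group 13.
Electronegativity increases across a period and decreases down a group, tracking effective nuclear charge and atomic size.
Neither a single period nor a single group — weigh both effects.
C > In: both effects reinforce here, so C is clearly the higher of the two.
N > C: N lies to the right of C in period 2, so the across-period effect alone puts N higher.
Cl > N: the two effects oppose for this pair; the across-period effect wins (3.16 vs 3.04).
O > Cl: period and group pull opposite ways; the down-group shift dominates (3.44 vs 3.16).
Approximate values (Pauling): C 2.55, N 3.04, O 3.44, Cl 3.16, In 1.78.
The lowest electronegativity among these belongs to In.

In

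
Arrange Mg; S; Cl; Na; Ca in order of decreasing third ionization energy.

Mg > Na > Ca > Cl > S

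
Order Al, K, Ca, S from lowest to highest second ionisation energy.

IE_2 is the cost of taking one more electron from the +1 cation: Al⁺ still has 2 valence electrons; K⁺ is the bare [Ar] core; Ca⁺ still has 1 valence electron; S⁺ still has 5 valence electrons.
Breaking into a closed-shell core is much more expensive than removing a leftover valence electron — K has the largest IE_2 here.
Valence configurations: Al⁺ [Ne]3s², Ca⁺ [Ar]4s¹, S⁺ [Ne]3s²3p³.
Approximate IE_2 values (kJ/mol): Al 1817, K 3052, Ca 1145, S 2252.
Overall IE_2 order: Ca < Al < S < K.

Ca, Al, S, K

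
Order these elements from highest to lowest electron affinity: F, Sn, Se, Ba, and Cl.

Cl > F > Se > Sn > Ba

F is in period 2, group 17; Cl is in period 3, group 17; Se is in period 4, group 16; Sn is in period 5, group 14; Ba is in period 6, group 2.
EA tends to increase across a period and decrease down a group, though the pattern is less regular than for IE or radius.
Neither a single period nor a single group — weigh both effects.
Sn > Ba: both effects reinforce here, so Sn is clearly the higher of the two.
Se > Sn: both effects reinforce here, so Se is clearly the higher of the two.
F > Se: relative to Se, both the across-period and down-group shifts push F's electron affinity up.
Cl > F: this pair runs against the simple trend — see the exception note.
Note the exception: Cl has a higher electron affinity than F, contrary to the simple trend — F's small 2p subshell makes the incoming electron feel strong e⁻–e⁻ repulsion, so Cl actually releases more energy on gaining an electron.
Approximate values (kJ/mol): F 328, Cl 349, Se 195, Sn 107, Ba 14.
So from highest to lowest: Cl > F > Se > Sn > Ba.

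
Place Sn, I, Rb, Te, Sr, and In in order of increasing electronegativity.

Rb < Sr < In < Sn < Te < I

Smaller atoms with higher effective nuclear charge are more electronegative.
All lie in period 5, so electronegativity increases left to right.
So from lowest to highest: Rb < Sr < In < Sn < Te < I.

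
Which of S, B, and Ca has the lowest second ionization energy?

Ca

Consider each +1 ion: S⁺ still has 5 valence electrons; B⁺ still has 2 valence electrons; Ca⁺ still has 1 valence electron.
All are still removing valence electrons, so compare the +1 ions as you would atoms: IE_2 generally rises across a period (higher Z_eff) and falls down a group (larger shell), subject to the usual subshell exceptions.
Valence configurations: S⁺ [Ne]3s²3p³, B⁺ [He]2s², Ca⁺ [Ar]4s¹.
Tabulated IE_2 (kJ/mol): S 2252, B 2427, Ca 1145.
So the second ionization energies run Ca < S < B.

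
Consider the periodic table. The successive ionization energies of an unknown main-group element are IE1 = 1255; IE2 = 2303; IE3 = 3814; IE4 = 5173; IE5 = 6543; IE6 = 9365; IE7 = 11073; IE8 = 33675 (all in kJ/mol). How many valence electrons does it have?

7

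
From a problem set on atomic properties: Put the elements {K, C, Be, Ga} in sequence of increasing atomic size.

C, Be, Ga, K

Be is in period 2, group 2; C is in period 2, group 14; K is in period 4, group 1; Ga is in period 4, group 13.
Across a period the added protons contract the valence shell; down a group each new principal shell makes the atom larger.
Neither a single period nor a single group — weigh both effects.
Be > C: Be lies to the left of C in period 2, so the across-period effect alone puts Be larger.
Ga > Be: the two effects oppose for this pair; the down-group effect wins (124 vs 102 pm).
K > Ga: K lies to the left of Ga in period 4, so the across-period effect alone puts K larger.
For reference (pm): Be 102, C 75, K 196, Ga 124.
So from smallest to largest: C < Be < Ga < K.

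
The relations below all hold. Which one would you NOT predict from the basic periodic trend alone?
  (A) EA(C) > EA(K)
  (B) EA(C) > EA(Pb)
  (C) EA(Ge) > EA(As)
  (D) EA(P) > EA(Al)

The general trend: electron affinity increases across a period and decreases down a group.
(A) C (period 2, group 14) vs K (period 4, group 1): the stated order agrees with the simple trend.
(B) C (period 2, group 14) vs Pb (period 6, group 14): the stated order agrees with the simple trend.
(C) Ge (period 4, group 14) vs As (period 4, group 15): the stated order contradicts the simple trend.
(D) P (period 3, group 15) vs Al (period 3, group 13): the stated order agrees with the simple trend.
The exception is (C): adding an electron to As's half-filled 4p³ is unfavourable, so Ge (4p²) has the more exothermic EA.

(C)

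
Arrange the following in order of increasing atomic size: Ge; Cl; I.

Cl is in period 3, group 17; Ge is in period 4, group 14; I is in period 5, group 17.
Across a period the added protons contract the valence shell; down a group each new principal shell makes the atom larger.
These span different periods and groups, so the two trends combine.
Ge > Cl: relative to Cl, both the across-period and down-group shifts push Ge's atomic radius up.
I > Ge: the two effects oppose for this pair; the down-group effect wins (133 vs 121 pm).
Tabulated atomic radius (pm): Cl 99, Ge 121, I 133.
So from smallest to largest: Cl < Ge < I.

Cl < Ge < I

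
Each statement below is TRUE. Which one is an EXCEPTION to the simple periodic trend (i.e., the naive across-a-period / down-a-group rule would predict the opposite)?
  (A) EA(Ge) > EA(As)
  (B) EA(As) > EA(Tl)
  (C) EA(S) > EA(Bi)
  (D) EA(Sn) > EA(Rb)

The general trend: electron affinity increases across a period and decreases down a group.
(A) Ge (period 4, group 14) vs As (period 4, group 15): the stated order contradicts the simple trend.
(B) As (period 4, group 15) vs Tl (period 6, group 13): the stated order agrees with the simple trend.
(C) S (period 3, group 16) vs Bi (period 6, group 15): the stated order agrees with the simple trend.
(D) Sn (period 5, group 14) vs Rb (period 5, group 1): the stated order agrees with the simple trend.
The exception is (A): adding an electron to As's half-filled 4p³ is unfavourable, so Ge (4p²) has the more exothermic EA.

(A)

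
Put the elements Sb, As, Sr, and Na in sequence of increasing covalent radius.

Na is in period 3, group 1; As is in period 4, group 15; Sr is in period 5, group 2; Sb is in period 5, group 15.
Atomic radius shrinks across a period as nuclear charge pulls the same shell inward, and grows down a group as new shells are added.
Neither a single period nor a single group — weigh both effects.
Sb > As: they share group 15; the group trend gives Sb the larger value.
Na > Sb: period and group pull opposite ways; the across-period shift dominates (155 vs 140 pm).
Sr > Na: period and group pull opposite ways; the down-group shift dominates (185 vs 155 pm).
Approximate values (pm): Na 155, As 121, Sr 185, Sb 140.
So from smallest to largest: As < Sb < Na < Sr.

As, Sb, Na, Sr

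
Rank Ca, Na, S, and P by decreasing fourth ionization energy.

Na > Ca > P > S

After 3 electrons have been removed, what remains? Ca³⁺ is already 1 electron into the core; Na³⁺ is already 2 electrons into the core; S³⁺ still has 3 valence electrons; P³⁺ still has 2 valence electrons.
Breaking into a closed-shell core is much more expensive than removing a leftover valence electron — Ca and Na have the largest IE_4 here.
Valence configurations: S³⁺ [Ne]3s²3p¹, P³⁺ [Ne]3s².
S³⁺ loses a lone 3p electron whereas P³⁺ must break into a filled 3s² pair, so IE_4(P) > IE_4(S) even though S has the higher nuclear charge.
The numbers (kJ/mol): Ca 6491, Na 9543, S 4556, P 4964.
Putting it together, IE_4: S < P < Ca < Na.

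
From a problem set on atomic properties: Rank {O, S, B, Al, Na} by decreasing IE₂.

Na, O, B, S, Al

The second ionization energy removes an electron from the +1 ion. For each element: O⁺ still has 5 valence electrons; S⁺ still has 5 valence electrons; B⁺ still has 2 valence electrons; Al⁺ still has 2 valence electrons; Na⁺ is the bare [Ne] core.
Pulling an electron out of a noble-gas core costs far more than removing a remaining valence electron, so Na sits at the high end of IE_2.
Valence configurations: O⁺ [He]2s²2p³, S⁺ [Ne]3s²3p³, B⁺ [He]2s², Al⁺ [Ne]3s².
Tabulated IE_2 (kJ/mol): O 3388, S 2252, B 2427, Al 1817, Na 4562.
Putting it together, IE_2: Al < S < B < O < Na.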